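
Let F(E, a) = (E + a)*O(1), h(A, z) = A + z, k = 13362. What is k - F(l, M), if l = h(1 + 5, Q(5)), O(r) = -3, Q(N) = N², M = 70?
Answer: 13665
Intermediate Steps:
l = 31 (l = (1 + 5) + 5² = 6 + 25 = 31)
F(E, a) = -3*E - 3*a (F(E, a) = (E + a)*(-3) = -3*E - 3*a)
k - F(l, M) = 13362 - (-3*31 - 3*70) = 13362 - (-93 - 210) = 13362 - 1*(-303) = 13362 + 303 = 13665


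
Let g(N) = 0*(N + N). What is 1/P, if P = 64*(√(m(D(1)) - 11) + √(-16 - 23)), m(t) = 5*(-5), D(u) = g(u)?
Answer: I/32 - I*√39/192 ≈ -0.001276*I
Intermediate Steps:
g(N) = 0 (g(N) = 0*(2*N) = 0)
D(u) = 0
m(t) = -25
P = 384*I + 64*I*√39 (P = 64*(√(-25 - 11) + √(-16 - 23)) = 64*(√(-36) + √(-39)) = 64*(6*I + I*√39) = 384*I + 64*I*√39 ≈ 783.68*I)
1/P = 1/(64*I*(6 + √39)) = -I/(64*(6 + √39))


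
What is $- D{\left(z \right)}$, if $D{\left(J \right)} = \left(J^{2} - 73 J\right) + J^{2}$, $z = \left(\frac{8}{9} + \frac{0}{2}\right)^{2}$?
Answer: $\frac{370240}{6561} \approx 56.43$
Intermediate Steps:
$z = \frac{64}{81}$ ($z = \left(8 \cdot \frac{1}{9} + 0 \cdot \frac{1}{2}\right)^{2} = \left(\frac{8}{9} + 0\right)^{2} = \left(\frac{8}{9}\right)^{2} = \frac{64}{81} \approx 0.79012$)
$D{\left(J \right)} = - 73 J + 2 J^{2}$
$- D{\left(z \right)} = - \frac{64 \left(-73 + 2 \cdot \frac{64}{81}\right)}{81} = - \frac{64 \left(-73 + \frac{128}{81}\right)}{81} = - \frac{64 \left(-5785\right)}{81 \cdot 81} = \left(-1\right) \left(- \frac{370240}{6561}\right) = \frac{370240}{6561}$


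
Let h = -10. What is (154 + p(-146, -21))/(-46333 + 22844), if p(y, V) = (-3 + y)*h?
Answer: -1644/23489 ≈ -0.069990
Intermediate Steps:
p(y, V) = 30 - 10*y (p(y, V) = (-3 + y)*(-10) = 30 - 10*y)
(154 + p(-146, -21))/(-46333 + 22844) = (154 + (30 - 10*(-146)))/(-46333 + 22844) = (154 + (30 + 1460))/(-23489) = (154 + 1490)*(-1/23489) = 1644*(-1/23489) = -1644/23489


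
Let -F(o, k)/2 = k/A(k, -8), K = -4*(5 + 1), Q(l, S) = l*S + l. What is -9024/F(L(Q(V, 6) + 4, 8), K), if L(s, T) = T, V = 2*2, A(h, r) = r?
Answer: 1504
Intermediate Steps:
V = 4
Q(l, S) = l + S*l (Q(l, S) = S*l + l = l + S*l)
K = -24 (K = -4*6 = -24)
F(o, k) = k/4 (F(o, k) = -2*k/(-8) = -2*k*(-1)/8 = -(-1)*k/4 = k/4)
-9024/F(L(Q(V, 6) + 4, 8), K) = -9024/((1/4)*(-24)) = -9024/(-6) = -9024*(-1/6) = 1504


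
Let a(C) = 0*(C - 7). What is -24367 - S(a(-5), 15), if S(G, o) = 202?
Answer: -24569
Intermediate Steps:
a(C) = 0 (a(C) = 0*(-7 + C) = 0)
-24367 - S(a(-5), 15) = -24367 - 1*202 = -24367 - 202 = -24569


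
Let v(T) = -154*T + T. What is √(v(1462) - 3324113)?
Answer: I*√3547799 ≈ 1883.6*I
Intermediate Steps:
v(T) = -153*T
√(v(1462) - 3324113) = √(-153*1462 - 3324113) = √(-223686 - 3324113) = √(-3547799) = I*√3547799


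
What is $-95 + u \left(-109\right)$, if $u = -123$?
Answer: $13312$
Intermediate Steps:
$-95 + u \left(-109\right) = -95 - -13407 = -95 + 13407 = 13312$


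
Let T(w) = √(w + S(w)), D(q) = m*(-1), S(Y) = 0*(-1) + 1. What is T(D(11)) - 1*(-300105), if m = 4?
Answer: 300105 + I*√3 ≈ 3.0011e+5 + 1.732*I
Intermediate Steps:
S(Y) = 1 (S(Y) = 0 + 1 = 1)
D(q) = -4 (D(q) = 4*(-1) = -4)
T(w) = √(1 + w) (T(w) = √(w + 1) = √(1 + w))
T(D(11)) - 1*(-300105) = √(1 - 4) - 1*(-300105) = √(-3) + 300105 = I*√3 + 300105 = 300105 + I*√3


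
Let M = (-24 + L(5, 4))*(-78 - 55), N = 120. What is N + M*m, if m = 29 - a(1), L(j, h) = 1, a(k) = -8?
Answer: 113303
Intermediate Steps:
M = 3059 (M = (-24 + 1)*(-78 - 55) = -23*(-133) = 3059)
m = 37 (m = 29 - 1*(-8) = 29 + 8 = 37)
N + M*m = 120 + 3059*37 = 120 + 113183 = 113303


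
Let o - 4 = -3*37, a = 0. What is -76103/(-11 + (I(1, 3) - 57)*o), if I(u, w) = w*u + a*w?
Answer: -76103/5767 ≈ -13.196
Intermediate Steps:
I(u, w) = u*w (I(u, w) = w*u + 0*w = u*w + 0 = u*w)
o = -107 (o = 4 - 3*37 = 4 - 111 = -107)
-76103/(-11 + (I(1, 3) - 57)*o) = -76103/(-11 + (1*3 - 57)*(-107)) = -76103/(-11 + (3 - 57)*(-107)) = -76103/(-11 - 54*(-107)) = -76103/(-11 + 5778) = -76103/5767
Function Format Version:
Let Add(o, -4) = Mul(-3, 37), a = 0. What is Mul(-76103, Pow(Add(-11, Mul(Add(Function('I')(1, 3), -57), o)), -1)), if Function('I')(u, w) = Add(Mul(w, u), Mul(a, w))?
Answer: Rational(-76103, 5767) ≈ -13.196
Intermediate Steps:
Function('I')(u, w) = Mul(u, w) (Function('I')(u, w) = Add(Mul(w, u), Mul(0, w)) = Add(Mul(u, w), 0) = Mul(u, w))
o = -107 (o = Add(4, Mul(-3, 37)) = Add(4, -111) = -107)
Mul(-76103, Pow(Add(-11, Mul(Add(Function('I')(1, 3), -57), o)), -1)) = Mul(-76103, Pow(Add(-11, Mul(Add(Mul(1, 3), -57), -107)), -1)) = Mul(-76103, Pow(Add(-11, Mul(Add(3, -57), -107)), -1)) = Mul(-76103, Pow(Add(-11, Mul(-54, -107)), -1)) = Mul(-76103, Pow(Add(-11, 5778), -1)) = Mul(-76103, Pow(5767, -1)) = Mul(-76103, Rational(1, 5767)) = Rational(-76103, 5767)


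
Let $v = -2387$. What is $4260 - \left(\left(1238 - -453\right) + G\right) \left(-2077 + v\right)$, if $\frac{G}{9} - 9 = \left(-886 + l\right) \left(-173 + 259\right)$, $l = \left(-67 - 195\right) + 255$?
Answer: $-3077521980$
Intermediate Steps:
$l = -7$ ($l = -262 + 255 = -7$)
$G = -691101$ ($G = 81 + 9 \left(-886 - 7\right) \left(-173 + 259\right) = 81 + 9 \left(\left(-893\right) 86\right) = 81 + 9 \left(-76798\right) = 81 - 691182 = -691101$)
$4260 - \left(\left(1238 - -453\right) + G\right) \left(-2077 + v\right) = 4260 - \left(\left(1238 - -453\right) - 691101\right) \left(-2077 - 2387\right) = 4260 - \left(\left(1238 + 453\right) - 691101\right) \left(-4464\right) = 4260 - \left(1691 - 691101\right) \left(-4464\right) = 4260 - \left(-689410\right) \left(-4464\right) = 4260 - 3077526240 = -3077521980$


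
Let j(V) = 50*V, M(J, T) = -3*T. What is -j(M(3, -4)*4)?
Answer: -2400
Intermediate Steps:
-j(M(3, -4)*4) = -50*-3*(-4)*4 = -50*12*4 = -50*48 = -1*2400 = -2400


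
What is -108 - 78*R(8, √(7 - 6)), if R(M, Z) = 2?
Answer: -264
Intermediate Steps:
-108 - 78*R(8, √(7 - 6)) = -108 - 78*2 = -108 - 156 = -264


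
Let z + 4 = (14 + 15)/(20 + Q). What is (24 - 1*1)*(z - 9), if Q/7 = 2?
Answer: -9499/34 ≈ -279.38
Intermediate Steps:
Q = 14 (Q = 7*2 = 14)
z = -107/34 (z = -4 + (14 + 15)/(20 + 14) = -4 + 29/34 = -107/34 ≈ -3.1471)
(24 - 1*1)*(z - 9) = (24 - 1*1)*(-107/34 - 9) = (24 - 1)*(-413/34) = 23*(-413/34) = -9499/34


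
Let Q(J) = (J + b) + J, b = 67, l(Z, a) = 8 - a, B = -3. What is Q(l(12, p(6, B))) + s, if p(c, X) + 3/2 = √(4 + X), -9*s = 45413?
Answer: -44657/9 ≈ -4961.9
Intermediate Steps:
s = -45413/9 (s = -⅑*45413 = -45413/9 ≈ -5045.9)
p(c, X) = -3/2 + √(4 + X)
Q(J) = 67 + 2*J (Q(J) = (J + 67) + J = (67 + J) + J = 67 + 2*J)
Q(l(12, p(6, B))) + s = (67 + 2*(8 - (-3/2 + √(4 - 3)))) - 45413/9 = (67 + 2*(8 - (-3/2 + √1))) - 45413/9 = (67 + 2*(8 - (-3/2 + 1))) - 45413/9 = (67 + 2*(8 - 1*(-½))) - 45413/9 = (67 + 2*(8 + ½)) - 45413/9 = (67 + 2*(17/2)) - 45413/9 = (67 + 17) - 45413/9 = 84 - 45413/9 = -44657/9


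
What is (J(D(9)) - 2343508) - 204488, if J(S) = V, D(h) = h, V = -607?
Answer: -2548603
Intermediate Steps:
J(S) = -607
(J(D(9)) - 2343508) - 204488 = (-607 - 2343508) - 204488 = -2344115 - 204488 = -2548603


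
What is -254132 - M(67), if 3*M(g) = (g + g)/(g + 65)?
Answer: -50318203/198 ≈ -2.5413e+5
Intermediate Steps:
M(g) = 2*g/(3*(65 + g)) (M(g) = ((g + g)/(g + 65))/3 = ((2*g)/(65 + g))/3 = (2*g/(65 + g))/3 = 2*g/(3*(65 + g)))
-254132 - M(67) = -254132 - 2*67/(3*(65 + 67)) = -254132 - 2*67/(3*132) = -254132 - 1*67/198 = -254132 - 67/198 = -50318203/198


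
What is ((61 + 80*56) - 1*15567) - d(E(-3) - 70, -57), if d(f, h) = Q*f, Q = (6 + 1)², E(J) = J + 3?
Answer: -7596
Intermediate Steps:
E(J) = 3 + J
Q = 49 (Q = 7² = 49)
d(f, h) = 49*f
((61 + 80*56) - 1*15567) - d(E(-3) - 70, -57) = ((61 + 80*56) - 1*15567) - 49*((3 - 3) - 70) = ((61 + 4480) - 15567) - 49*(0 - 70) = (4541 - 15567) - 49*(-70) = -11026 - 1*(-3430) = -11026 + 3430 = -7596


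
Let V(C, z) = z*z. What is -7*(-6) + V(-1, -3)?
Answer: 51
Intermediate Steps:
V(C, z) = z**2
-7*(-6) + V(-1, -3) = -7*(-6) + (-3)**2 = 42 + 9 = 51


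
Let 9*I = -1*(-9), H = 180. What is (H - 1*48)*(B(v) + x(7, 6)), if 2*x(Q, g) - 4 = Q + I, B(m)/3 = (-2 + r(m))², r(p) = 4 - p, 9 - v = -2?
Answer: 32868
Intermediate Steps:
v = 11 (v = 9 - 1*(-2) = 9 + 2 = 11)
I = 1 (I = (-1*(-9))/9 = (⅑)*9 = 1)
B(m) = 3*(2 - m)² (B(m) = 3*(-2 + (4 - m))² = 3*(2 - m)²)
x(Q, g) = 5/2 + Q/2 (x(Q, g) = 2 + (Q + 1)/2 = 2 + (1 + Q)/2 = 2 + (½ + Q/2) = 5/2 + Q/2)
(H - 1*48)*(B(v) + x(7, 6)) = (180 - 1*48)*(3*(-2 + 11)² + (5/2 + (½)*7)) = (180 - 48)*(3*9² + (5/2 + 7/2)) = 132*(3*81 + 6) = 132*(243 + 6) = 132*249 = 32868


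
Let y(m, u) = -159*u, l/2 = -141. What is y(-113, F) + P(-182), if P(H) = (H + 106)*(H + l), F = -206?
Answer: 68018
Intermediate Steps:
l = -282 (l = 2*(-141) = -282)
P(H) = (-282 + H)*(106 + H) (P(H) = (H + 106)*(H - 282) = (106 + H)*(-282 + H) = (-282 + H)*(106 + H))
y(-113, F) + P(-182) = -159*(-206) + (-29892 + (-182)² - 176*(-182)) = 32754 + (-29892 + 33124 + 32032) = 32754 + 35264 = 68018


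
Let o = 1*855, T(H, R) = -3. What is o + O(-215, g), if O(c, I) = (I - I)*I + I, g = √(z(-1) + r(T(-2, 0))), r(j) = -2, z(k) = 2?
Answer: 855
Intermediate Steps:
o = 855
g = 0 (g = √(2 - 2) = √0 = 0)
O(c, I) = I (O(c, I) = 0*I + I = 0 + I = I)
o + O(-215, g) = 855 + 0 = 855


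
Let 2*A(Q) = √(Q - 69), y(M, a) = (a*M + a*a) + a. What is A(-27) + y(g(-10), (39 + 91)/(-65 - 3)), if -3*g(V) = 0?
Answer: 2015/1156 + 2*I*√6 ≈ 1.7431 + 4.899*I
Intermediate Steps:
g(V) = 0 (g(V) = -⅓*0 = 0)
y(M, a) = a + a² + M*a (y(M, a) = (M*a + a²) + a = (a² + M*a) + a = a + a² + M*a)
A(Q) = √(-69 + Q)/2 (A(Q) = √(Q - 69)/2 = √(-69 + Q)/2)
A(-27) + y(g(-10), (39 + 91)/(-65 - 3)) = √(-69 - 27)/2 + ((39 + 91)/(-65 - 3))*(1 + 0 + (39 + 91)/(-65 - 3)) = √(-96)/2 + (130/(-68))*(1 + 0 + 130/(-68)) = (4*I*√6)/2 + (130*(-1/68))*(1 + 0 + 130*(-1/68)) = 2*I*√6 - 65*(1 + 0 - 65/34)/34 = 2*I*√6 - 65/34*(-31/34) = 2*I*√6 + 2015/1156 = 2015/1156 + 2*I*√6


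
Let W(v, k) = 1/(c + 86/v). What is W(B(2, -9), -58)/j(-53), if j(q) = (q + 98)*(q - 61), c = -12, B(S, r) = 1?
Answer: -1/379620 ≈ -2.6342e-6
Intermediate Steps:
j(q) = (-61 + q)*(98 + q) (j(q) = (98 + q)*(-61 + q) = (-61 + q)*(98 + q))
W(v, k) = 1/(-12 + 86/v)
W(B(2, -9), -58)/j(-53) = (-1*1/(-86 + 12*1))/(-5978 + (-53)² + 37*(-53)) = (-1*1/(-86 + 12))/(-5978 + 2809 - 1961) = -1*1/(-74)/(-5130) = -1*1*(-1/74)*(-1/5130) = (1/74)*(-1/5130) = -1/379620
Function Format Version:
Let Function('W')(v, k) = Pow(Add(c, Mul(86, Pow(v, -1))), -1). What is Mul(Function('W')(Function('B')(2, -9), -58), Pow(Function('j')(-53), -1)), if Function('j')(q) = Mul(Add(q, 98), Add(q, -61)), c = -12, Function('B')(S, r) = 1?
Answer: Rational(-1, 379620) ≈ -2.6342e-6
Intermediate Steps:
Function('j')(q) = Mul(Add(-61, q), Add(98, q)) (Function('j')(q) = Mul(Add(98, q), Add(-61, q)) = Mul(Add(-61, q), Add(98, q)))
Function('W')(v, k) = Pow(Add(-12, Mul(86, Pow(v, -1))), -1)
Mul(Function('W')(Function('B')(2, -9), -58), Pow(Function('j')(-53), -1)) = Mul(Mul(-1, 1, Pow(Add(-86, Mul(12, 1)), -1)), Pow(Add(-5978, Pow(-53, 2), Mul(37, -53)), -1)) = Mul(Mul(-1, 1, Pow(Add(-86, 12), -1)), Pow(Add(-5978, 2809, -1961), -1)) = Mul(Mul(-1, 1, Pow(-74, -1)), Pow(-5130, -1)) = Mul(Mul(-1, 1, Rational(-1, 74)), Rational(-1, 5130)) = Mul(Rational(1, 74), Rational(-1, 5130)) = Rational(-1, 379620)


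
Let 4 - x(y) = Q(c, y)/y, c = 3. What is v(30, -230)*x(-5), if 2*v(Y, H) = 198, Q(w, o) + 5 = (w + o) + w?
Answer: 1584/5 ≈ 316.80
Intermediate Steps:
Q(w, o) = -5 + o + 2*w (Q(w, o) = -5 + ((w + o) + w) = -5 + ((o + w) + w) = -5 + (o + 2*w) = -5 + o + 2*w)
v(Y, H) = 99 (v(Y, H) = (½)*198 = 99)
x(y) = 4 - (1 + y)/y (x(y) = 4 - (-5 + y + 2*3)/y = 4 - (-5 + y + 6)/y = 4 - (1 + y)/y)
v(30, -230)*x(-5) = 99*(3 - 1/(-5)) = 99*(3 - 1*(-⅕)) = 99*(3 + ⅕) = 99*(16/5) = 1584/5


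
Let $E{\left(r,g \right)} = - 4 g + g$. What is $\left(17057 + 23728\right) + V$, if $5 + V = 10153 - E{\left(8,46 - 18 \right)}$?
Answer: $51017$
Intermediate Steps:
$E{\left(r,g \right)} = - 3 g$
$V = 10232$ ($V = -5 + \left(10153 - - 3 \left(46 - 18\right)\right) = -5 + \left(10153 - \left(-3\right) 28\right) = -5 + \left(10153 - -84\right) = -5 + \left(10153 + 84\right) = -5 + 10237 = 10232$)
$\left(17057 + 23728\right) + V = \left(17057 + 23728\right) + 10232 = 40785 + 10232 = 51017$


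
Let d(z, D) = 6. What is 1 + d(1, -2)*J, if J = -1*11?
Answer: -65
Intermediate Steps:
J = -11
1 + d(1, -2)*J = 1 + 6*(-11) = 1 - 66 = -65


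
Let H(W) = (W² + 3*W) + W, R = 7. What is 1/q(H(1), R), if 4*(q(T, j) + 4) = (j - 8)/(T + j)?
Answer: -48/193 ≈ -0.24870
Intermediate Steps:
H(W) = W² + 4*W
q(T, j) = -4 + (-8 + j)/(4*(T + j)) (q(T, j) = -4 + ((j - 8)/(T + j))/4 = -4 + ((-8 + j)/(T + j))/4 = -4 + (-8 + j)/(4*(T + j)))
1/q(H(1), R) = 1/((-2 - 4*(4 + 1) - 15/4*7)/(1*(4 + 1) + 7)) = 1/((-2 - 4*5 - 105/4)/(1*5 + 7)) = 1/((-2 - 4*5 - 105/4)/(5 + 7)) = 1/((-2 - 20 - 105/4)/12) = 1/((1/12)*(-193/4)) = 1/(-193/48) = -48/193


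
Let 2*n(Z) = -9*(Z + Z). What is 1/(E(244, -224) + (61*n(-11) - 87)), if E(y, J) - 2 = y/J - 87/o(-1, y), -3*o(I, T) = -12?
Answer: 56/332145 ≈ 0.00016860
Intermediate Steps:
o(I, T) = 4 (o(I, T) = -⅓*(-12) = 4)
n(Z) = -9*Z (n(Z) = (-9*(Z + Z))/2 = (-18*Z)/2 = -9*Z)
E(y, J) = -79/4 + y/J (E(y, J) = 2 + (y/J - 87/4) = 2 + (-87/4 + y/J) = -79/4 + y/J)
1/(E(244, -224) + (61*n(-11) - 87)) = 1/((-79/4 + 244/(-224)) + (61*(-9*(-11)) - 87)) = 1/((-79/4 + 244*(-1/224)) + (61*99 - 87)) = 1/((-79/4 - 61/56) + (6039 - 87)) = 1/(-1167/56 + 5952) = 1/(332145/56) = 56/332145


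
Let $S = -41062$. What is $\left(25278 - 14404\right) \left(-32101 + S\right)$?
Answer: $-795574462$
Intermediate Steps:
$\left(25278 - 14404\right) \left(-32101 + S\right) = \left(25278 - 14404\right) \left(-32101 - 41062\right) = 10874 \left(-73163\right) = -795574462$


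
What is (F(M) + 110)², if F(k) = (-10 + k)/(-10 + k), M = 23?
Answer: 12321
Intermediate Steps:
F(k) = 1
(F(M) + 110)² = (1 + 110)² = 111² = 12321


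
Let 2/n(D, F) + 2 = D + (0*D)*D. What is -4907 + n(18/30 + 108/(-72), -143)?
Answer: -142323/29 ≈ -4907.7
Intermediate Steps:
n(D, F) = 2/(-2 + D) (n(D, F) = 2/(-2 + (D + (0*D)*D)) = 2/(-2 + (D + 0*D)) = 2/(-2 + (D + 0)) = 2/(-2 + D))
-4907 + n(18/30 + 108/(-72), -143) = -4907 + 2/(-2 + (18/30 + 108/(-72))) = -4907 + 2/(-2 + (18*(1/30) + 108*(-1/72))) = -4907 + 2/(-2 + (⅗ - 3/2)) = -4907 + 2/(-2 - 9/10) = -4907 + 2/(-29/10) = -4907 + 2*(-10/29) = -4907 - 20/29 = -142323/29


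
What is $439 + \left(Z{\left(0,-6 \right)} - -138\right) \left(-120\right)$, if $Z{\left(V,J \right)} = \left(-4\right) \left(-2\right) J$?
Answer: $-10361$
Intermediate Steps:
$Z{\left(V,J \right)} = 8 J$
$439 + \left(Z{\left(0,-6 \right)} - -138\right) \left(-120\right) = 439 + \left(8 \left(-6\right) - -138\right) \left(-120\right) = 439 + \left(-48 + 138\right) \left(-120\right) = 439 + 90 \left(-120\right) = 439 - 10800 = -10361$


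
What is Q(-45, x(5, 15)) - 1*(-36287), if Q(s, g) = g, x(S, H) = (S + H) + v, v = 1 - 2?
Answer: 36306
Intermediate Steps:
v = -1
x(S, H) = -1 + H + S (x(S, H) = (S + H) - 1 = (H + S) - 1 = -1 + H + S)
Q(-45, x(5, 15)) - 1*(-36287) = (-1 + 15 + 5) - 1*(-36287) = 19 + 36287 = 36306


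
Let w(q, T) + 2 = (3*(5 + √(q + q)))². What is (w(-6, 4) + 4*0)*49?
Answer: 5635 + 8820*I*√3 ≈ 5635.0 + 15277.0*I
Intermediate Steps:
w(q, T) = -2 + (15 + 3*√2*√q)² (w(q, T) = -2 + (3*(5 + √(q + q)))² = -2 + (3*(5 + √(2*q)))² = -2 + (3*(5 + √2*√q))² = -2 + (15 + 3*√2*√q)²)
(w(-6, 4) + 4*0)*49 = ((-2 + 9*(5 + √2*√(-6))²) + 4*0)*49 = ((-2 + 9*(5 + √2*(I*√6))²) + 0)*49 = ((-2 + 9*(5 + 2*I*√3)²) + 0)*49 = (-2 + 9*(5 + 2*I*√3)²)*49 = -98 + 441*(5 + 2*I*√3)²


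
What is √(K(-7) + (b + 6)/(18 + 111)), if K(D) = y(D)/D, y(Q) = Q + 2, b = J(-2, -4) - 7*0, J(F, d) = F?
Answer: √607719/903 ≈ 0.86330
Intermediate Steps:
b = -2 (b = -2 - 7*0 = -2 + 0 = -2)
y(Q) = 2 + Q
K(D) = (2 + D)/D
√(K(-7) + (b + 6)/(18 + 111)) = √((2 - 7)/(-7) + (-2 + 6)/(18 + 111)) = √(-⅐*(-5) + 4/129) = √(5/7 + 4*(1/129)) = √(5/7 + 4/129) = √(673/903) = √607719/903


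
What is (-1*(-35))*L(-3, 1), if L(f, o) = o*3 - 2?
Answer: 35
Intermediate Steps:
L(f, o) = -2 + 3*o (L(f, o) = 3*o - 2 = -2 + 3*o)
(-1*(-35))*L(-3, 1) = (-1*(-35))*(-2 + 3*1) = 35*(-2 + 3) = 35*1 = 35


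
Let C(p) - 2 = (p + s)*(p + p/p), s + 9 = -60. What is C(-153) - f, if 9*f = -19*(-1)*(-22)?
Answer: 304132/9 ≈ 33792.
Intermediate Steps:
s = -69 (s = -9 - 60 = -69)
f = -418/9 (f = (-19*(-1)*(-22))/9 = (19*(-22))/9 = (⅑)*(-418) = -418/9 ≈ -46.444)
C(p) = 2 + (1 + p)*(-69 + p) (C(p) = 2 + (p - 69)*(p + p/p) = 2 + (-69 + p)*(p + 1) = 2 + (-69 + p)*(1 + p) = 2 + (1 + p)*(-69 + p))
C(-153) - f = (-67 + (-153)² - 68*(-153)) - 1*(-418/9) = (-67 + 23409 + 10404) + 418/9 = 33746 + 418/9 = 304132/9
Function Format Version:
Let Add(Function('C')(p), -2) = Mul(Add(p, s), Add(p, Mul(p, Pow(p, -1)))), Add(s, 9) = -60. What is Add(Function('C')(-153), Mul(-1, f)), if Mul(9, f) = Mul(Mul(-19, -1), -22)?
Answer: Rational(304132, 9) ≈ 33792.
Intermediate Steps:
s = -69 (s = Add(-9, -60) = -69)
f = Rational(-418, 9) (f = Mul(Rational(1, 9), Mul(Mul(-19, -1), -22)) = Mul(Rational(1, 9), Mul(19, -22)) = Mul(Rational(1, 9), -418) = Rational(-418, 9) ≈ -46.444)
Function('C')(p) = Add(2, Mul(Add(1, p), Add(-69, p))) (Function('C')(p) = Add(2, Mul(Add(p, -69), Add(p, Mul(p, Pow(p, -1))))) = Add(2, Mul(Add(-69, p), Add(p, 1))) = Add(2, Mul(Add(-69, p), Add(1, p))) = Add(2, Mul(Add(1, p), Add(-69, p))))
Add(Function('C')(-153), Mul(-1, f)) = Add(Add(-67, Pow(-153, 2), Mul(-68, -153)), Mul(-1, Rational(-418, 9))) = Add(Add(-67, 23409, 10404), Rational(418, 9)) = Add(33746, Rational(418, 9)) = Rational(304132, 9)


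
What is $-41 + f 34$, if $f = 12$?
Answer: $367$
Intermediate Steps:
$-41 + f 34 = -41 + 12 \cdot 34 = -41 + 408 = 367$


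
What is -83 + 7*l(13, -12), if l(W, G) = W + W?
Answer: 99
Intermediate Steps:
l(W, G) = 2*W
-83 + 7*l(13, -12) = -83 + 7*(2*13) = -83 + 7*26 = -83 + 182 = 99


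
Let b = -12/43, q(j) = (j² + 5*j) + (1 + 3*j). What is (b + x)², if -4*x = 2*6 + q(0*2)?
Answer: 368449/29584 ≈ 12.454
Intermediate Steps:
q(j) = 1 + j² + 8*j
x = -13/4 (x = -(2*6 + (1 + (0*2)² + 8*(0*2)))/4 = -(12 + (1 + 0² + 8*0))/4 = -(12 + (1 + 0 + 0))/4 = -(12 + 1)/4 = -¼*13 = -13/4 ≈ -3.2500)
b = -12/43 (b = -12*1/43 = -12/43 ≈ -0.27907)
(b + x)² = (-12/43 - 13/4)² = (-607/172)² = 368449/29584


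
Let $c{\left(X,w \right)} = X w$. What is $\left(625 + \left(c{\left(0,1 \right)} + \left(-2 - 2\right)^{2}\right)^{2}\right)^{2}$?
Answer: $776161$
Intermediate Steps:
$\left(625 + \left(c{\left(0,1 \right)} + \left(-2 - 2\right)^{2}\right)^{2}\right)^{2} = \left(625 + \left(0 \cdot 1 + \left(-2 - 2\right)^{2}\right)^{2}\right)^{2} = \left(625 + \left(0 + \left(-4\right)^{2}\right)^{2}\right)^{2} = \left(625 + \left(0 + 16\right)^{2}\right)^{2} = \left(625 + 16^{2}\right)^{2} = \left(625 + 256\right)^{2} = 881^{2} = 776161$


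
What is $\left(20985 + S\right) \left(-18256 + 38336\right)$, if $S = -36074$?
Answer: $-302987120$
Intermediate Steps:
$\left(20985 + S\right) \left(-18256 + 38336\right) = \left(20985 - 36074\right) \left(-18256 + 38336\right) = \left(-15089\right) 20080 = -302987120$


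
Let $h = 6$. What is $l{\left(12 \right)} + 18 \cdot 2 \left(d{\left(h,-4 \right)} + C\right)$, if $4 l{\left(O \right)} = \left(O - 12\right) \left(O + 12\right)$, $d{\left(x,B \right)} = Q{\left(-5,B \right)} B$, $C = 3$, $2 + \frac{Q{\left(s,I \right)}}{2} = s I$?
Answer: $-5076$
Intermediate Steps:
$Q{\left(s,I \right)} = -4 + 2 I s$ ($Q{\left(s,I \right)} = -4 + 2 s I = -4 + 2 I s$)
$d{\left(x,B \right)} = B \left(-4 - 10 B\right)$ ($d{\left(x,B \right)} = \left(-4 + 2 B \left(-5\right)\right) B = \left(-4 - 10 B\right) B = B \left(-4 - 10 B\right)$)
$l{\left(O \right)} = \frac{\left(-12 + O\right) \left(12 + O\right)}{4}$ ($l{\left(O \right)} = \frac{\left(O - 12\right) \left(O + 12\right)}{4} = \frac{\left(-12 + O\right) \left(12 + O\right)}{4}$)
$l{\left(12 \right)} + 18 \cdot 2 \left(d{\left(h,-4 \right)} + C\right) = \left(-36 + \frac{12^{2}}{4}\right) + 18 \cdot 2 \left(2 \left(-4\right) \left(-2 - -20\right) + 3\right) = \left(-36 + \frac{1}{4} \cdot 144\right) + 18 \cdot 2 \left(2 \left(-4\right) \left(-2 + 20\right) + 3\right) = \left(-36 + 36\right) + 18 \cdot 2 \left(2 \left(-4\right) 18 + 3\right) = 0 + 18 \cdot 2 \left(-144 + 3\right) = 0 + 18 \cdot 2 \left(-141\right) = 0 + 18 \left(-282\right) = 0 - 5076 = -5076$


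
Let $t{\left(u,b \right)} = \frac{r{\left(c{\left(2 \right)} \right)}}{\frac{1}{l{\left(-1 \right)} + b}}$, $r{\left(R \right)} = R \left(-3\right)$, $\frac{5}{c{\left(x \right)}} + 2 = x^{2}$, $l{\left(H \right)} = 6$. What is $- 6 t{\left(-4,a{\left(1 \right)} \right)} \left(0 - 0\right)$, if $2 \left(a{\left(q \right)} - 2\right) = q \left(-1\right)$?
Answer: $0$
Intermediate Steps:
$a{\left(q \right)} = 2 - \frac{q}{2}$ ($a{\left(q \right)} = 2 + \frac{q \left(-1\right)}{2} = 2 + \frac{\left(-1\right) q}{2} = 2 - \frac{q}{2}$)
$c{\left(x \right)} = \frac{5}{-2 + x^{2}}$
$r{\left(R \right)} = - 3 R$
$t{\left(u,b \right)} = -45 - \frac{15 b}{2}$ ($t{\left(u,b \right)} = \frac{\left(-3\right) \frac{5}{-2 + 2^{2}}}{\frac{1}{6 + b}} = - 3 \frac{5}{-2 + 4} \left(6 + b\right) = - 3 \cdot \frac{5}{2} \left(6 + b\right) = - 3 \cdot 5 \cdot \frac{1}{2} \left(6 + b\right) = \left(-3\right) \frac{5}{2} \left(6 + b\right) = - \frac{15 \left(6 + b\right)}{2} = -45 - \frac{15 b}{2}$)
$- 6 t{\left(-4,a{\left(1 \right)} \right)} \left(0 - 0\right) = - 6 \left(-45 - \frac{15 \left(2 - \frac{1}{2}\right)}{2}\right) \left(0 - 0\right) = - 6 \left(-45 - \frac{15 \left(2 - \frac{1}{2}\right)}{2}\right) \left(0 + 0\right) = - 6 \left(-45 - \frac{45}{4}\right) 0 = \left(-6\right) \left(- \frac{225}{4}\right) 0 = \frac{675}{2} \cdot 0 = 0$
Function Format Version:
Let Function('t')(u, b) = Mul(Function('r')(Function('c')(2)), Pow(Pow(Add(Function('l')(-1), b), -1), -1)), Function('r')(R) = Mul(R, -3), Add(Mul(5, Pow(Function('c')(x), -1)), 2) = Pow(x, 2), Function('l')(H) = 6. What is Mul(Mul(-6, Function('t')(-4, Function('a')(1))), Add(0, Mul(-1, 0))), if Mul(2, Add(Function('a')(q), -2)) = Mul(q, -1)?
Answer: 0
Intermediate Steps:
Function('a')(q) = Add(2, Mul(Rational(-1, 2), q)) (Function('a')(q) = Add(2, Mul(Rational(1, 2), Mul(q, -1))) = Add(2, Mul(Rational(1, 2), Mul(-1, q))) = Add(2, Mul(Rational(-1, 2), q)))
Function('c')(x) = Mul(5, Pow(Add(-2, Pow(x, 2)), -1))
Function('r')(R) = Mul(-3, R)
Function('t')(u, b) = Add(-45, Mul(Rational(-15, 2), b)) (Function('t')(u, b) = Mul(Mul(-3, Mul(5, Pow(Add(-2, Pow(2, 2)), -1))), Pow(Pow(Add(6, b), -1), -1)) = Mul(Mul(-3, Mul(5, Pow(Add(-2, 4), -1))), Add(6, b)) = Mul(Mul(-3, Mul(5, Pow(2, -1))), Add(6, b)) = Mul(Mul(-3, Mul(5, Rational(1, 2))), Add(6, b)) = Mul(Mul(-3, Rational(5, 2)), Add(6, b)) = Mul(Rational(-15, 2), Add(6, b)) = Add(-45, Mul(Rational(-15, 2), b)))
Mul(Mul(-6, Function('t')(-4, Function('a')(1))), Add(0, Mul(-1, 0))) = Mul(Mul(-6, Add(-45, Mul(Rational(-15, 2), Add(2, Mul(Rational(-1, 2), 1))))), Add(0, Mul(-1, 0))) = Mul(Mul(-6, Add(-45, Mul(Rational(-15, 2), Add(2, Rational(-1, 2))))), Add(0, 0)) = Mul(Mul(-6, Add(-45, Mul(Rational(-15, 2), Rational(3, 2)))), 0) = Mul(Mul(-6, Add(-45, Rational(-45, 4))), 0) = Mul(Mul(-6, Rational(-225, 4)), 0) = Mul(Rational(675, 2), 0) = 0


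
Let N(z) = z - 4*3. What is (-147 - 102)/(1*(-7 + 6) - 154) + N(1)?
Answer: -1456/155 ≈ -9.3936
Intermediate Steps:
N(z) = -12 + z (N(z) = z - 12 = -12 + z)
(-147 - 102)/(1*(-7 + 6) - 154) + N(1) = (-147 - 102)/(1*(-7 + 6) - 154) + (-12 + 1) = -249/(1*(-1) - 154) - 11 = -249/(-1 - 154) - 11 = -249/(-155) - 11 = -249*(-1/155) - 11 = 249/155 - 11 = -1456/155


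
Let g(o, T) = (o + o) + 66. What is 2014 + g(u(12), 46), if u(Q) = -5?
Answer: 2070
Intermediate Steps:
g(o, T) = 66 + 2*o (g(o, T) = 2*o + 66 = 66 + 2*o)
2014 + g(u(12), 46) = 2014 + (66 + 2*(-5)) = 2014 + (66 - 10) = 2014 + 56 = 2070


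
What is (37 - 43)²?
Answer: 36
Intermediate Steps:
(37 - 43)² = (-6)² = 36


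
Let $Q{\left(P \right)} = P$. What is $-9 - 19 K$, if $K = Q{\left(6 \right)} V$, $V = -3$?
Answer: $333$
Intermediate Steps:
$K = -18$ ($K = 6 \left(-3\right) = -18$)
$-9 - 19 K = -9 - -342 = -9 + 342 = 333$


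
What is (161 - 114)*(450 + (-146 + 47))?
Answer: 16497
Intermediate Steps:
(161 - 114)*(450 + (-146 + 47)) = 47*(450 - 99) = 47*351 = 16497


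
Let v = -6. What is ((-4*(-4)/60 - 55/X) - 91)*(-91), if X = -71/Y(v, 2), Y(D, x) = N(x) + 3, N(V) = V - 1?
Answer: 8493121/1065 ≈ 7974.8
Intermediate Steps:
N(V) = -1 + V
Y(D, x) = 2 + x (Y(D, x) = (-1 + x) + 3 = 2 + x)
X = -71/4 (X = -71/(2 + 2) = -71/4 ≈ -17.750)
((-4*(-4)/60 - 55/X) - 91)*(-91) = ((-4*(-4)/60 - 55/(-71/4)) - 91)*(-91) = ((16*(1/60) - 55*(-4/71)) - 91)*(-91) = ((4/15 + 220/71) - 91)*(-91) = (3584/1065 - 91)*(-91) = -93331/1065*(-91) = 8493121/1065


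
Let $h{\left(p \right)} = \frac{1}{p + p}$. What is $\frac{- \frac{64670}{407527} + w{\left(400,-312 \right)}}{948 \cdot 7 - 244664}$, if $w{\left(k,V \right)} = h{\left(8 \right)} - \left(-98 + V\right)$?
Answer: $- \frac{2672749927}{1552045388096} \approx -0.0017221$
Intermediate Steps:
$h{\left(p \right)} = \frac{1}{2 p}$
$w{\left(k,V \right)} = \frac{1569}{16} - V$ ($w{\left(k,V \right)} = \frac{1}{2 \cdot 8} - \left(-98 + V\right) = \frac{1}{2} \cdot \frac{1}{8} - \left(-98 + V\right) = \frac{1}{16} - \left(-98 + V\right) = \frac{1569}{16} - V$)
$\frac{- \frac{64670}{407527} + w{\left(400,-312 \right)}}{948 \cdot 7 - 244664} = \frac{- \frac{64670}{407527} + \left(\frac{1569}{16} - -312\right)}{948 \cdot 7 - 244664} = \frac{\left(-64670\right) \frac{1}{407527} + \left(\frac{1569}{16} + 312\right)}{6636 - 244664} = \frac{- \frac{64670}{407527} + \frac{6561}{16}}{-238028} = \frac{2672749927}{6520432} \left(- \frac{1}{238028}\right) = - \frac{2672749927}{1552045388096}$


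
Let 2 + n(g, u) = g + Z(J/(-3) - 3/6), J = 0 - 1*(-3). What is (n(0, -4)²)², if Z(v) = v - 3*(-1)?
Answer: 1/16 ≈ 0.062500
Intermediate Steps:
J = 3 (J = 0 + 3 = 3)
Z(v) = 3 + v (Z(v) = v + 3 = 3 + v)
n(g, u) = -½ + g (n(g, u) = -2 + (g + (3 + (3/(-3) - 3/6))) = -2 + (g + (3 + (3*(-⅓) - 3*⅙))) = -2 + (g + (3 + (-1 - ½))) = -2 + (g + (3 - 3/2)) = -2 + (g + 3/2) = -2 + (3/2 + g) = -½ + g)
(n(0, -4)²)² = ((-½ + 0)²)² = ((-½)²)² = (¼)² = 1/16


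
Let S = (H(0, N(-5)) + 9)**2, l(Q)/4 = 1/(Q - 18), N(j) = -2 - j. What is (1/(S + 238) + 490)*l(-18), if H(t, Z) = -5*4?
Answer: -58637/1077 ≈ -54.445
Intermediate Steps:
H(t, Z) = -20
l(Q) = 4/(-18 + Q) (l(Q) = 4/(Q - 18) = 4/(-18 + Q))
S = 121 (S = (-20 + 9)**2 = (-11)**2 = 121)
(1/(S + 238) + 490)*l(-18) = (1/(121 + 238) + 490)*(4/(-18 - 18)) = (1/359 + 490)*(4/(-36)) = (1/359 + 490)*(4*(-1/36)) = (175911/359)*(-1/9) = -58637/1077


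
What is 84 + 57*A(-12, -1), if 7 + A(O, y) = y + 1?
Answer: -315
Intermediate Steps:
A(O, y) = -6 + y (A(O, y) = -7 + (y + 1) = -7 + (1 + y) = -6 + y)
84 + 57*A(-12, -1) = 84 + 57*(-6 - 1) = 84 + 57*(-7) = 84 - 399 = -315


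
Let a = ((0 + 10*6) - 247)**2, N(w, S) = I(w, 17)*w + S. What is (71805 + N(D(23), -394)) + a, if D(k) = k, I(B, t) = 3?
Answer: 106449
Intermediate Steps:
N(w, S) = S + 3*w (N(w, S) = 3*w + S = S + 3*w)
a = 34969 (a = ((0 + 60) - 247)**2 = (60 - 247)**2 = (-187)**2 = 34969)
(71805 + N(D(23), -394)) + a = (71805 + (-394 + 3*23)) + 34969 = (71805 + (-394 + 69)) + 34969 = (71805 - 325) + 34969 = 71480 + 34969 = 106449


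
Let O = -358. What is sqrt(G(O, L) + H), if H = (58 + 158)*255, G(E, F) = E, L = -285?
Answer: sqrt(54722) ≈ 233.93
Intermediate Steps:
H = 55080 (H = 216*255 = 55080)
sqrt(G(O, L) + H) = sqrt(-358 + 55080) = sqrt(54722)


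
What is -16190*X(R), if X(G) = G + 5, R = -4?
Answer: -16190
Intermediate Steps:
X(G) = 5 + G
-16190*X(R) = -16190*(5 - 4) = -16190*1 = -16190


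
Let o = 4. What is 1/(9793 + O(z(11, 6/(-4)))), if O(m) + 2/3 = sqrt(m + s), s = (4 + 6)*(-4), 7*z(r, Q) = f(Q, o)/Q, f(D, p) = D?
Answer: 616917/6041059414 - 27*I*sqrt(217)/6041059414 ≈ 0.00010212 - 6.5839e-8*I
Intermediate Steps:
z(r, Q) = 1/7 (z(r, Q) = (Q/Q)/7 = (1/7)*1 = 1/7)
s = -40 (s = 10*(-4) = -40)
O(m) = -2/3 + sqrt(-40 + m) (O(m) = -2/3 + sqrt(m - 40) = -2/3 + sqrt(-40 + m))
1/(9793 + O(z(11, 6/(-4)))) = 1/(9793 + (-2/3 + sqrt(-40 + 1/7))) = 1/(9793 + (-2/3 + sqrt(-279/7))) = 1/(9793 + (-2/3 + 3*I*sqrt(217)/7)) = 1/(29377/3 + 3*I*sqrt(217)/7)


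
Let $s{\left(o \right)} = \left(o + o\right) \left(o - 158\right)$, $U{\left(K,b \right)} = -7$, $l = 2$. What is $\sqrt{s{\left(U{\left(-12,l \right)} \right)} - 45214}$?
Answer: $2 i \sqrt{10726} \approx 207.13 i$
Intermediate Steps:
$s{\left(o \right)} = 2 o \left(-158 + o\right)$
$\sqrt{s{\left(U{\left(-12,l \right)} \right)} - 45214} = \sqrt{2 \left(-7\right) \left(-158 - 7\right) - 45214} = \sqrt{2 \left(-7\right) \left(-165\right) - 45214} = \sqrt{2310 - 45214} = \sqrt{-42904} = 2 i \sqrt{10726}$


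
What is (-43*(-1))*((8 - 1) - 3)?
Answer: 172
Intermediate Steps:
(-43*(-1))*((8 - 1) - 3) = 43*(7 - 3) = 43*4 = 172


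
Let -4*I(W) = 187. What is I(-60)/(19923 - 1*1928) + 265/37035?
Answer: 2429831/533155860 ≈ 0.0045574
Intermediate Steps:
I(W) = -187/4 (I(W) = -1/4*187 = -187/4)
I(-60)/(19923 - 1*1928) + 265/37035 = -187/(4*(19923 - 1*1928)) + 265/37035 = -187/(4*(19923 - 1928)) + 265*(1/37035) = -187/4/17995 + 53/7407 = -187/4*1/17995 + 53/7407 = -187/71980 + 53/7407 = 2429831/533155860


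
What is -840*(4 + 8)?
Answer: -10080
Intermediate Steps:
-840*(4 + 8) = -840*12 = -10080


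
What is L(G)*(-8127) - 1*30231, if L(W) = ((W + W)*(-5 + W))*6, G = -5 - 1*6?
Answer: -17194455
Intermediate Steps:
G = -11 (G = -5 - 6 = -11)
L(W) = 12*W*(-5 + W) (L(W) = ((2*W)*(-5 + W))*6 = (2*W*(-5 + W))*6 = 12*W*(-5 + W))
L(G)*(-8127) - 1*30231 = (12*(-11)*(-5 - 11))*(-8127) - 1*30231 = (12*(-11)*(-16))*(-8127) - 30231 = 2112*(-8127) - 30231 = -17164224 - 30231 = -17194455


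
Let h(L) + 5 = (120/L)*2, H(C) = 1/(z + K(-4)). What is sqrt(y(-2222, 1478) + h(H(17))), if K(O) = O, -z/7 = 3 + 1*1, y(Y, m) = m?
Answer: I*sqrt(6207) ≈ 78.785*I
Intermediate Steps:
z = -28 (z = -7*(3 + 1*1) = -7*(3 + 1) = -7*4 = -28)
H(C) = -1/32 (H(C) = 1/(-28 - 4) = 1/(-32) = -1/32)
h(L) = -5 + 240/L (h(L) = -5 + (120/L)*2 = -5 + 240/L)
sqrt(y(-2222, 1478) + h(H(17))) = sqrt(1478 + (-5 + 240/(-1/32))) = sqrt(1478 + (-5 + 240*(-32))) = sqrt(1478 + (-5 - 7680)) = sqrt(1478 - 7685) = sqrt(-6207) = I*sqrt(6207)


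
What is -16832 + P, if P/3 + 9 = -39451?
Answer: -135212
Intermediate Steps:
P = -118380 (P = -27 + 3*(-39451) = -27 - 118353 = -118380)
-16832 + P = -16832 - 118380 = -135212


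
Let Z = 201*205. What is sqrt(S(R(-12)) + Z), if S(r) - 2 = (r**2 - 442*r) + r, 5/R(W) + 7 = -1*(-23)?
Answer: 3*sqrt(1168193)/16 ≈ 202.66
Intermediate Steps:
R(W) = 5/16 (R(W) = 5/(-7 - 1*(-23)) = 5/(-7 + 23) = 5/16)
Z = 41205
S(r) = 2 + r**2 - 441*r (S(r) = 2 + ((r**2 - 442*r) + r) = 2 + (r**2 - 441*r) = 2 + r**2 - 441*r)
sqrt(S(R(-12)) + Z) = sqrt((2 + (5/16)**2 - 441*5/16) + 41205) = sqrt((2 + 25/256 - 2205/16) + 41205) = sqrt(-34743/256 + 41205) = sqrt(10513737/256) = 3*sqrt(1168193)/16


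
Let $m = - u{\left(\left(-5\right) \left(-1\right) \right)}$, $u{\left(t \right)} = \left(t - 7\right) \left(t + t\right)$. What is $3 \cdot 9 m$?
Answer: $540$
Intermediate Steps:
$u{\left(t \right)} = 2 t \left(-7 + t\right)$ ($u{\left(t \right)} = \left(-7 + t\right) 2 t = 2 t \left(-7 + t\right)$)
$m = 20$ ($m = - 2 \left(\left(-5\right) \left(-1\right)\right) \left(-7 - -5\right) = - 2 \cdot 5 \left(-7 + 5\right) = - 2 \cdot 5 \left(-2\right) = \left(-1\right) \left(-20\right) = 20$)
$3 \cdot 9 m = 3 \cdot 9 \cdot 20 = 27 \cdot 20 = 540$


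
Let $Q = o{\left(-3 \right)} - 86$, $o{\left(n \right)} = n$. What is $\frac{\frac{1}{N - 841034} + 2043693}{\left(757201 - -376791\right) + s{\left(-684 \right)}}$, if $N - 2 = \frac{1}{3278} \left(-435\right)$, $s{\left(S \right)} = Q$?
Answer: $\frac{5634264039238105}{3126060957730893} \approx 1.8024$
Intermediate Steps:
$Q = -89$ ($Q = -3 - 86 = -89$)
$s{\left(S \right)} = -89$
$N = \frac{6121}{3278}$ ($N = 2 + \frac{1}{3278} \left(-435\right) = 2 - \frac{435}{3278} = \frac{6121}{3278} \approx 1.8673$)
$\frac{\frac{1}{N - 841034} + 2043693}{\left(757201 - -376791\right) + s{\left(-684 \right)}} = \frac{\frac{1}{\frac{6121}{3278} - 841034} + 2043693}{\left(757201 - -376791\right) - 89} = \frac{\frac{1}{- \frac{2756903331}{3278}} + 2043693}{\left(757201 + 376791\right) - 89} = \frac{- \frac{3278}{2756903331} + 2043693}{1133992 - 89} = \frac{5634264039238105}{2756903331 \cdot 1133903} = \frac{5634264039238105}{2756903331} \cdot \frac{1}{1133903} = \frac{5634264039238105}{3126060957730893}$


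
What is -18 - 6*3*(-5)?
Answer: 72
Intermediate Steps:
-18 - 6*3*(-5) = -18 - 18*(-5) = -18 + 90 = 72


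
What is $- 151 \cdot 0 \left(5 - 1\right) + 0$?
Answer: $0$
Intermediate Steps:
$- 151 \cdot 0 \left(5 - 1\right) + 0 = - 151 \cdot 0 \cdot 4 + 0 = \left(-151\right) 0 + 0 = 0 + 0 = 0$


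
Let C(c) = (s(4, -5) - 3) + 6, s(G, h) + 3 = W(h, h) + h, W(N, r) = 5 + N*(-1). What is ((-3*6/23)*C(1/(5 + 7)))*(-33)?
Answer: 2970/23 ≈ 129.13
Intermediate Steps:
W(N, r) = 5 - N
s(G, h) = 2 (s(G, h) = -3 + ((5 - h) + h) = -3 + 5 = 2)
C(c) = 5 (C(c) = (2 - 3) + 6 = -1 + 6 = 5)
((-3*6/23)*C(1/(5 + 7)))*(-33) = ((-3*6/23)*5)*(-33) = (-18*1/23*5)*(-33) = -18/23*5*(-33) = -90/23*(-33) = 2970/23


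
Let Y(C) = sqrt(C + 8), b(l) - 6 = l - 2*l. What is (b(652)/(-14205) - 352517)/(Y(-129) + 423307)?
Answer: -2119711215922073/2545377136535850 + 55082536729*I/2545377136535850 ≈ -0.83277 + 2.164e-5*I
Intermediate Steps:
b(l) = 6 - l (b(l) = 6 + (l - 2*l) = 6 - l)
Y(C) = sqrt(8 + C)
(b(652)/(-14205) - 352517)/(Y(-129) + 423307) = ((6 - 1*652)/(-14205) - 352517)/(sqrt(8 - 129) + 423307) = ((6 - 652)*(-1/14205) - 352517)/(sqrt(-121) + 423307) = (-646*(-1/14205) - 352517)/(11*I + 423307) = (646/14205 - 352517)/(423307 + 11*I) = -5007503339*(423307 - 11*I)/2545377136535850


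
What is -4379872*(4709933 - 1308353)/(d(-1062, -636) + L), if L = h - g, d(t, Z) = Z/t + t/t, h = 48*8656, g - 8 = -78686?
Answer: -527406368920704/17493533 ≈ -3.0149e+7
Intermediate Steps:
g = -78678 (g = 8 - 78686 = -78678)
h = 415488
d(t, Z) = 1 + Z/t (d(t, Z) = Z/t + 1 = 1 + Z/t)
L = 494166 (L = 415488 - 1*(-78678) = 415488 + 78678 = 494166)
-4379872*(4709933 - 1308353)/(d(-1062, -636) + L) = -4379872*(4709933 - 1308353)/((-636 - 1062)/(-1062) + 494166) = -4379872*3401580/(-1/1062*(-1698) + 494166) = -4379872*3401580/(283/177 + 494166) = -4379872/((87467665/177)*(1/3401580)) = -4379872/17493533/120415932 = -4379872*120415932/17493533 = -527406368920704/17493533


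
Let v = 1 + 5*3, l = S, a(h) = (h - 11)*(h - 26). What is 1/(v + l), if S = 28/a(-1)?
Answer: 81/1303 ≈ 0.062164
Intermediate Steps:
a(h) = (-26 + h)*(-11 + h) (a(h) = (-11 + h)*(-26 + h) = (-26 + h)*(-11 + h))
S = 7/81 (S = 28/(286 + (-1)**2 - 37*(-1)) = 28/(286 + 1 + 37) = 28/324 = 28*(1/324) = 7/81 ≈ 0.086420)
l = 7/81 ≈ 0.086420
v = 16 (v = 1 + 15 = 16)
1/(v + l) = 1/(16 + 7/81) = 1/(1303/81) = 81/1303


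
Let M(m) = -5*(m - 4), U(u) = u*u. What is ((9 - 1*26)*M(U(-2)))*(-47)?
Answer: 0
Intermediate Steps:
U(u) = u²
M(m) = 20 - 5*m (M(m) = -5*(-4 + m) = 20 - 5*m)
((9 - 1*26)*M(U(-2)))*(-47) = ((9 - 1*26)*(20 - 5*(-2)²))*(-47) = ((9 - 26)*(20 - 5*4))*(-47) = -17*(20 - 20)*(-47) = -17*0*(-47) = 0*(-47) = 0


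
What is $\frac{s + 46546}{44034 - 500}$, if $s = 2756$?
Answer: $\frac{24651}{21767} \approx 1.1325$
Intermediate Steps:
$\frac{s + 46546}{44034 - 500} = \frac{2756 + 46546}{44034 - 500} = \frac{49302}{43534} = 49302 \cdot \frac{1}{43534} = \frac{24651}{21767}$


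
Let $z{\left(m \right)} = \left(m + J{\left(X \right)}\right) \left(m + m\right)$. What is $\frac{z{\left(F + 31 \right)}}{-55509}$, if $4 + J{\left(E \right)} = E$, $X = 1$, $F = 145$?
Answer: $- \frac{60896}{55509} \approx -1.097$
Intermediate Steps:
$J{\left(E \right)} = -4 + E$
$z{\left(m \right)} = 2 m \left(-3 + m\right)$ ($z{\left(m \right)} = \left(m + \left(-4 + 1\right)\right) \left(m + m\right) = \left(m - 3\right) 2 m = \left(-3 + m\right) 2 m = 2 m \left(-3 + m\right)$)
$\frac{z{\left(F + 31 \right)}}{-55509} = \frac{2 \left(145 + 31\right) \left(-3 + \left(145 + 31\right)\right)}{-55509} = 2 \cdot 176 \left(-3 + 176\right) \left(- \frac{1}{55509}\right) = 2 \cdot 176 \cdot 173 \left(- \frac{1}{55509}\right) = 60896 \left(- \frac{1}{55509}\right) = - \frac{60896}{55509}$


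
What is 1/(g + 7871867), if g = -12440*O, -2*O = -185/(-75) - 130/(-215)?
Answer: 129/1017935207 ≈ 1.2673e-7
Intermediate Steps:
O = -1981/1290 (O = -(-185/(-75) - 130/(-215))/2 = -(-185*(-1/75) - 130*(-1/215))/2 = -(37/15 + 26/43)/2 = -1/2*1981/645 = -1981/1290 ≈ -1.5357)
g = 2464364/129 (g = -12440*(-1981/1290) = 2464364/129 ≈ 19104.)
1/(g + 7871867) = 1/(2464364/129 + 7871867) = 1/(1017935207/129) = 129/1017935207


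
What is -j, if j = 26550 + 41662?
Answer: -68212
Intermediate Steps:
j = 68212
-j = -1*68212 = -68212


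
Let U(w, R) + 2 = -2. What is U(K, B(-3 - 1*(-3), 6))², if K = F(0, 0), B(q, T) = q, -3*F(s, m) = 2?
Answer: 16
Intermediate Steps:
F(s, m) = -⅔ (F(s, m) = -⅓*2 = -⅔)
K = -⅔ ≈ -0.66667
U(w, R) = -4 (U(w, R) = -2 - 2 = -4)
U(K, B(-3 - 1*(-3), 6))² = (-4)² = 16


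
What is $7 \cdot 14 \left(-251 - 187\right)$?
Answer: $-42924$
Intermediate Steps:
$7 \cdot 14 \left(-251 - 187\right) = 98 \left(-438\right) = -42924$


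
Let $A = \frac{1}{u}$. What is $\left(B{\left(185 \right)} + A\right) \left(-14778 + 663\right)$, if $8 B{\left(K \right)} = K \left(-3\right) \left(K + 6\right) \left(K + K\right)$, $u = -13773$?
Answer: $\frac{1270826475486445}{18364} \approx 6.9202 \cdot 10^{10}$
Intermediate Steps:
$B{\left(K \right)} = - \frac{3 K^{2} \left(6 + K\right)}{4}$ ($B{\left(K \right)} = \frac{K \left(-3\right) \left(K + 6\right) \left(K + K\right)}{8} = \frac{- 3 K \left(6 + K\right) 2 K}{8} = \frac{- 3 K 2 K \left(6 + K\right)}{8} = \frac{\left(-6\right) K^{2} \left(6 + K\right)}{8} = - \frac{3 K^{2} \left(6 + K\right)}{4}$)
$A = - \frac{1}{13773}$ ($A = \frac{1}{-13773} = - \frac{1}{13773} \approx -7.2606 \cdot 10^{-5}$)
$\left(B{\left(185 \right)} + A\right) \left(-14778 + 663\right) = \left(\frac{3 \cdot 185^{2} \left(-6 - 185\right)}{4} - \frac{1}{13773}\right) \left(-14778 + 663\right) = \left(\frac{3}{4} \cdot 34225 \left(-6 - 185\right) - \frac{1}{13773}\right) \left(-14115\right) = \left(\frac{3}{4} \cdot 34225 \left(-191\right) - \frac{1}{13773}\right) \left(-14115\right) = \left(- \frac{19610925}{4} - \frac{1}{13773}\right) \left(-14115\right) = \left(- \frac{270101270029}{55092}\right) \left(-14115\right) = \frac{1270826475486445}{18364}$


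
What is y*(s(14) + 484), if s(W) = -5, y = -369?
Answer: -176751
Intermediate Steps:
y*(s(14) + 484) = -369*(-5 + 484) = -369*479 = -176751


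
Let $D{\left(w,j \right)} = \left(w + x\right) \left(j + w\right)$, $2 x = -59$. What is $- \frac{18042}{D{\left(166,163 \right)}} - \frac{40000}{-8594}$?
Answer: $\frac{547095684}{128647883} \approx 4.2527$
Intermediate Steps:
$x = - \frac{59}{2}$ ($x = \frac{1}{2} \left(-59\right) = - \frac{59}{2} \approx -29.5$)
$D{\left(w,j \right)} = \left(- \frac{59}{2} + w\right) \left(j + w\right)$ ($D{\left(w,j \right)} = \left(w - \frac{59}{2}\right) \left(j + w\right) = \left(- \frac{59}{2} + w\right) \left(j + w\right)$)
$- \frac{18042}{D{\left(166,163 \right)}} - \frac{40000}{-8594} = - \frac{18042}{166^{2} - \frac{9617}{2} - 4897 + 163 \cdot 166} - \frac{40000}{-8594} = - \frac{18042}{27556 - \frac{9617}{2} - 4897 + 27058} - - \frac{20000}{4297} = - \frac{18042}{\frac{89817}{2}} + \frac{20000}{4297} = \left(-18042\right) \frac{2}{89817} + \frac{20000}{4297} = - \frac{12028}{29939} + \frac{20000}{4297} = \frac{547095684}{128647883}$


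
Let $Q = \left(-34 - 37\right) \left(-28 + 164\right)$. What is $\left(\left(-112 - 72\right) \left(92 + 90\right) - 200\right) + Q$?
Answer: $-43344$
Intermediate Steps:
$Q = -9656$ ($Q = \left(-71\right) 136 = -9656$)
$\left(\left(-112 - 72\right) \left(92 + 90\right) - 200\right) + Q = \left(\left(-112 - 72\right) \left(92 + 90\right) - 200\right) - 9656 = \left(\left(-184\right) 182 - 200\right) - 9656 = \left(-33488 - 200\right) - 9656 = -33688 - 9656 = -43344$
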